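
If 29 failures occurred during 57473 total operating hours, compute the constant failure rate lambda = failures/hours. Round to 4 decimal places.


failures = 29
total_hours = 57473
lambda = 29 / 57473
lambda = 0.0005

0.0005


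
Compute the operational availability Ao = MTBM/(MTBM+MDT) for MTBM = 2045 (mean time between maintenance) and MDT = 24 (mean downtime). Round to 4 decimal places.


MTBM = 2045
MDT = 24
MTBM + MDT = 2069
Ao = 2045 / 2069
Ao = 0.9884

0.9884


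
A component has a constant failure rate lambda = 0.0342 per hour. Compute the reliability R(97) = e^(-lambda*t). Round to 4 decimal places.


lambda = 0.0342
t = 97
lambda * t = 3.3174
R(t) = e^(-3.3174)
R(t) = 0.0362

0.0362


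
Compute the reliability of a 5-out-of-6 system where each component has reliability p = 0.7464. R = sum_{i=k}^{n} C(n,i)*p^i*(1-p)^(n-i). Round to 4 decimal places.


k = 5, n = 6, p = 0.7464
i=5: C(6,5)=6 * 0.7464^5 * 0.2536^1 = 0.3525
i=6: C(6,6)=1 * 0.7464^6 * 0.2536^0 = 0.1729
R = sum of terms = 0.5254

0.5254


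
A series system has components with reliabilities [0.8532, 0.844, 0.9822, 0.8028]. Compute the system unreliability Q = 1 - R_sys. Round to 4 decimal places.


Components: [0.8532, 0.844, 0.9822, 0.8028]
After component 1: product = 0.8532
After component 2: product = 0.7201
After component 3: product = 0.7073
After component 4: product = 0.5678
R_sys = 0.5678
Q = 1 - 0.5678 = 0.4322

0.4322


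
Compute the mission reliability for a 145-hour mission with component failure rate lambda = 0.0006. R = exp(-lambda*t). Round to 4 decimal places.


lambda = 0.0006
mission_time = 145
lambda * t = 0.0006 * 145 = 0.087
R = exp(-0.087)
R = 0.9167

0.9167


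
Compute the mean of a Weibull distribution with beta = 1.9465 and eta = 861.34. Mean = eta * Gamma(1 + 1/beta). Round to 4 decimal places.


beta = 1.9465, eta = 861.34
1/beta = 0.5137
1 + 1/beta = 1.5137
Gamma(1.5137) = 0.8867
Mean = 861.34 * 0.8867
Mean = 763.7927

763.7927


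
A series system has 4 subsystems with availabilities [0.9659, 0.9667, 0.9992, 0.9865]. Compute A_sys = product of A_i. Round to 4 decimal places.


Subsystems: [0.9659, 0.9667, 0.9992, 0.9865]
After subsystem 1 (A=0.9659): product = 0.9659
After subsystem 2 (A=0.9667): product = 0.9337
After subsystem 3 (A=0.9992): product = 0.933
After subsystem 4 (A=0.9865): product = 0.9204
A_sys = 0.9204

0.9204


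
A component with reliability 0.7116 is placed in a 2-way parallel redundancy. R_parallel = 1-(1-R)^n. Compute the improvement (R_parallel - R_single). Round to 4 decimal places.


R_single = 0.7116, n = 2
1 - R_single = 0.2884
(1 - R_single)^n = 0.2884^2 = 0.0832
R_parallel = 1 - 0.0832 = 0.9168
Improvement = 0.9168 - 0.7116
Improvement = 0.2052

0.2052


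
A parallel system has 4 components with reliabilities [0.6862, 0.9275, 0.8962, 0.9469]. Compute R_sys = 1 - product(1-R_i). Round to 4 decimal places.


Components: [0.6862, 0.9275, 0.8962, 0.9469]
(1 - 0.6862) = 0.3138, running product = 0.3138
(1 - 0.9275) = 0.0725, running product = 0.0228
(1 - 0.8962) = 0.1038, running product = 0.0024
(1 - 0.9469) = 0.0531, running product = 0.0001
Product of (1-R_i) = 0.0001
R_sys = 1 - 0.0001 = 0.9999

0.9999


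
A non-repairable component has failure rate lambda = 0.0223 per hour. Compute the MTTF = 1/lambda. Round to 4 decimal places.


lambda = 0.0223
MTTF = 1 / 0.0223
MTTF = 44.843

44.843


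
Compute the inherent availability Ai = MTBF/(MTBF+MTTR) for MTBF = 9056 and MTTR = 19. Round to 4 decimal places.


MTBF = 9056
MTTR = 19
MTBF + MTTR = 9075
Ai = 9056 / 9075
Ai = 0.9979

0.9979


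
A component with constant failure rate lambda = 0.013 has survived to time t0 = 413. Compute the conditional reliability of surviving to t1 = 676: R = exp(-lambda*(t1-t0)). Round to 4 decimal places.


lambda = 0.013
t0 = 413, t1 = 676
t1 - t0 = 263
lambda * (t1-t0) = 0.013 * 263 = 3.419
R = exp(-3.419)
R = 0.0327

0.0327


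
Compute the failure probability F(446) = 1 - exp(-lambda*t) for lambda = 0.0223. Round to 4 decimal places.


lambda = 0.0223, t = 446
lambda * t = 9.9458
exp(-9.9458) = 0.0
F(t) = 1 - 0.0
F(t) = 1.0

1.0


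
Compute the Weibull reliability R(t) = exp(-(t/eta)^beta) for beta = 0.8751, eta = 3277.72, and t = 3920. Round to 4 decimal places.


beta = 0.8751, eta = 3277.72, t = 3920
t/eta = 3920 / 3277.72 = 1.196
(t/eta)^beta = 1.196^0.8751 = 1.1695
R(t) = exp(-1.1695)
R(t) = 0.3105

0.3105


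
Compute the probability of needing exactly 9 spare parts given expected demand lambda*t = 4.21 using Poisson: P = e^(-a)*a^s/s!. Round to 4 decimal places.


a = 4.21, s = 9
e^(-a) = e^(-4.21) = 0.0148
a^s = 4.21^9 = 415469.2275
s! = 362880
P = 0.0148 * 415469.2275 / 362880
P = 0.017

0.017


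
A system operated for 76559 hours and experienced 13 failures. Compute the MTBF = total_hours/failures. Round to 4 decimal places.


total_hours = 76559
failures = 13
MTBF = 76559 / 13
MTBF = 5889.1538

5889.1538


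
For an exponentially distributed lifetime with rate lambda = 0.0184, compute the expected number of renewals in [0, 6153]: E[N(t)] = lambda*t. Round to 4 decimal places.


lambda = 0.0184
t = 6153
E[N(t)] = lambda * t
E[N(t)] = 0.0184 * 6153
E[N(t)] = 113.2152

113.2152


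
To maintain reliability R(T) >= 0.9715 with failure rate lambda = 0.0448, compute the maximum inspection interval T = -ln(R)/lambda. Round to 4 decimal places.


R_target = 0.9715
lambda = 0.0448
-ln(0.9715) = 0.0289
T = 0.0289 / 0.0448
T = 0.6454

0.6454


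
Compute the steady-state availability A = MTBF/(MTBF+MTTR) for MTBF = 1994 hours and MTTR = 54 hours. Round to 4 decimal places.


MTBF = 1994
MTTR = 54
MTBF + MTTR = 2048
A = 1994 / 2048
A = 0.9736

0.9736


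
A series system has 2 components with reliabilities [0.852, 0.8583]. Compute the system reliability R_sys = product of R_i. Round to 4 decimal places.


Components: [0.852, 0.8583]
After component 1 (R=0.852): product = 0.852
After component 2 (R=0.8583): product = 0.7313
R_sys = 0.7313

0.7313


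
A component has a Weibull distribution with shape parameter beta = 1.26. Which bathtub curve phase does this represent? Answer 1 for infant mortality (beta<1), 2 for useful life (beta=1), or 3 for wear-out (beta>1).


beta = 1.26
Compare beta to 1:
beta < 1 => infant mortality (phase 1)
beta = 1 => useful life (phase 2)
beta > 1 => wear-out (phase 3)
Since beta = 1.26, this is wear-out (increasing failure rate)
Phase = 3

3


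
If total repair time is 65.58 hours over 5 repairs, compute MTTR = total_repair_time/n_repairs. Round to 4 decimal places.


total_repair_time = 65.58
n_repairs = 5
MTTR = 65.58 / 5
MTTR = 13.116

13.116


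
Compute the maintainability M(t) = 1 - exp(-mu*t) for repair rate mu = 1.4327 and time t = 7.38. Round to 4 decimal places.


mu = 1.4327, t = 7.38
mu * t = 1.4327 * 7.38 = 10.5733
exp(-10.5733) = 0.0
M(t) = 1 - 0.0
M(t) = 1.0

1.0


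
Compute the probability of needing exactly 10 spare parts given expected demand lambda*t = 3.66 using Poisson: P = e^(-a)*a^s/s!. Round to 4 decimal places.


a = 3.66, s = 10
e^(-a) = e^(-3.66) = 0.0257
a^s = 3.66^10 = 431331.1804
s! = 3628800
P = 0.0257 * 431331.1804 / 3628800
P = 0.0031

0.0031


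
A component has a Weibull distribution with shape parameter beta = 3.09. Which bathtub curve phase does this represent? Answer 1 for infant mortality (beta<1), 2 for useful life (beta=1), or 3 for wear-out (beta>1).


beta = 3.09
Compare beta to 1:
beta < 1 => infant mortality (phase 1)
beta = 1 => useful life (phase 2)
beta > 1 => wear-out (phase 3)
Since beta = 3.09, this is wear-out (increasing failure rate)
Phase = 3

3


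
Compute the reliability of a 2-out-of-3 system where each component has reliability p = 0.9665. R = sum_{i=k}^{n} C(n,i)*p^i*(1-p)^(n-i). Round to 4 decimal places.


k = 2, n = 3, p = 0.9665
i=2: C(3,2)=3 * 0.9665^2 * 0.0335^1 = 0.0939
i=3: C(3,3)=1 * 0.9665^3 * 0.0335^0 = 0.9028
R = sum of terms = 0.9967

0.9967


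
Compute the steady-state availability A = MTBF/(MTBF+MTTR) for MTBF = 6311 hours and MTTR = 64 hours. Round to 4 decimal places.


MTBF = 6311
MTTR = 64
MTBF + MTTR = 6375
A = 6311 / 6375
A = 0.99

0.99


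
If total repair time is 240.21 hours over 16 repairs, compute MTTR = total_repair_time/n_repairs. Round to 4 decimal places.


total_repair_time = 240.21
n_repairs = 16
MTTR = 240.21 / 16
MTTR = 15.0131

15.0131


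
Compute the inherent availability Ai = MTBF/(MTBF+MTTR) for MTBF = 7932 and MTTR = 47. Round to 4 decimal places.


MTBF = 7932
MTTR = 47
MTBF + MTTR = 7979
Ai = 7932 / 7979
Ai = 0.9941

0.9941


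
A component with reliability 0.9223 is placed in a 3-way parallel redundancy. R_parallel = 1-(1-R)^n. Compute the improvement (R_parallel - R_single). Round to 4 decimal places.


R_single = 0.9223, n = 3
1 - R_single = 0.0777
(1 - R_single)^n = 0.0777^3 = 0.0005
R_parallel = 1 - 0.0005 = 0.9995
Improvement = 0.9995 - 0.9223
Improvement = 0.0772

0.0772


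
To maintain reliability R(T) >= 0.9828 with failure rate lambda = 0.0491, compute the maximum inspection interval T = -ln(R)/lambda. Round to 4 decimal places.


R_target = 0.9828
lambda = 0.0491
-ln(0.9828) = 0.0173
T = 0.0173 / 0.0491
T = 0.3534

0.3534


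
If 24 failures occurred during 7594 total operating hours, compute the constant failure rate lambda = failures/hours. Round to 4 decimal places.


failures = 24
total_hours = 7594
lambda = 24 / 7594
lambda = 0.0032

0.0032


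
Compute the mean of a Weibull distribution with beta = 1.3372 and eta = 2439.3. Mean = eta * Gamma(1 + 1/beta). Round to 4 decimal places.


beta = 1.3372, eta = 2439.3
1/beta = 0.7478
1 + 1/beta = 1.7478
Gamma(1.7478) = 0.9186
Mean = 2439.3 * 0.9186
Mean = 2240.6704

2240.6704


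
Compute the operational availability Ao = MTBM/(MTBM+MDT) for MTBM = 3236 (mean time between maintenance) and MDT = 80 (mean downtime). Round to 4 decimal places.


MTBM = 3236
MDT = 80
MTBM + MDT = 3316
Ao = 3236 / 3316
Ao = 0.9759

0.9759


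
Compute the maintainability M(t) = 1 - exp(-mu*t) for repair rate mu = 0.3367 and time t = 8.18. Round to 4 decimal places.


mu = 0.3367, t = 8.18
mu * t = 0.3367 * 8.18 = 2.7542
exp(-2.7542) = 0.0637
M(t) = 1 - 0.0637
M(t) = 0.9363

0.9363


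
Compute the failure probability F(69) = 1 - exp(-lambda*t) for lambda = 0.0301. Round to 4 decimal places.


lambda = 0.0301, t = 69
lambda * t = 2.0769
exp(-2.0769) = 0.1253
F(t) = 1 - 0.1253
F(t) = 0.8747

0.8747


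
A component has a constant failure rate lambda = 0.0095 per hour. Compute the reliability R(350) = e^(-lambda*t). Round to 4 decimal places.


lambda = 0.0095
t = 350
lambda * t = 3.325
R(t) = e^(-3.325)
R(t) = 0.036

0.036


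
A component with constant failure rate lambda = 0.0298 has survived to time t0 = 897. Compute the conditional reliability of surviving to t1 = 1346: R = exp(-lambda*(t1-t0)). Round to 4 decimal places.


lambda = 0.0298
t0 = 897, t1 = 1346
t1 - t0 = 449
lambda * (t1-t0) = 0.0298 * 449 = 13.3802
R = exp(-13.3802)
R = 0.0

0.0


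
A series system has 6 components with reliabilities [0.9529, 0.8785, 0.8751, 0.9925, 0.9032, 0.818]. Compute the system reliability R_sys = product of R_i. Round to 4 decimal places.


Components: [0.9529, 0.8785, 0.8751, 0.9925, 0.9032, 0.818]
After component 1 (R=0.9529): product = 0.9529
After component 2 (R=0.8785): product = 0.8371
After component 3 (R=0.8751): product = 0.7326
After component 4 (R=0.9925): product = 0.7271
After component 5 (R=0.9032): product = 0.6567
After component 6 (R=0.818): product = 0.5372
R_sys = 0.5372

0.5372


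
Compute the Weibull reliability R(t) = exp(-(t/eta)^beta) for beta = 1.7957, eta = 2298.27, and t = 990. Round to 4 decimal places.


beta = 1.7957, eta = 2298.27, t = 990
t/eta = 990 / 2298.27 = 0.4308
(t/eta)^beta = 0.4308^1.7957 = 0.2204
R(t) = exp(-0.2204)
R(t) = 0.8022

0.8022


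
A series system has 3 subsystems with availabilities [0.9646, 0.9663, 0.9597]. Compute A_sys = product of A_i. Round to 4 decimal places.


Subsystems: [0.9646, 0.9663, 0.9597]
After subsystem 1 (A=0.9646): product = 0.9646
After subsystem 2 (A=0.9663): product = 0.9321
After subsystem 3 (A=0.9597): product = 0.8945
A_sys = 0.8945

0.8945


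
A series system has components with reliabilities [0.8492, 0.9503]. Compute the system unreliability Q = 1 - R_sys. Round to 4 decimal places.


Components: [0.8492, 0.9503]
After component 1: product = 0.8492
After component 2: product = 0.807
R_sys = 0.807
Q = 1 - 0.807 = 0.193

0.193


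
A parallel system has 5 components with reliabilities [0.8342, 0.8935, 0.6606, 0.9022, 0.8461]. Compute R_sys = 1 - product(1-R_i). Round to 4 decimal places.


Components: [0.8342, 0.8935, 0.6606, 0.9022, 0.8461]
(1 - 0.8342) = 0.1658, running product = 0.1658
(1 - 0.8935) = 0.1065, running product = 0.0177
(1 - 0.6606) = 0.3394, running product = 0.006
(1 - 0.9022) = 0.0978, running product = 0.0006
(1 - 0.8461) = 0.1539, running product = 0.0001
Product of (1-R_i) = 0.0001
R_sys = 1 - 0.0001 = 0.9999

0.9999


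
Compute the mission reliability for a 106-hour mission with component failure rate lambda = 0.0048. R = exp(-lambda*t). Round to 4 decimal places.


lambda = 0.0048
mission_time = 106
lambda * t = 0.0048 * 106 = 0.5088
R = exp(-0.5088)
R = 0.6012

0.6012


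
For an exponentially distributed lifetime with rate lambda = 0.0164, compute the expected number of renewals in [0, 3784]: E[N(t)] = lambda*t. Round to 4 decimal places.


lambda = 0.0164
t = 3784
E[N(t)] = lambda * t
E[N(t)] = 0.0164 * 3784
E[N(t)] = 62.0576

62.0576


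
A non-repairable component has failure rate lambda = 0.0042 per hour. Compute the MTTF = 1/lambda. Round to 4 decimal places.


lambda = 0.0042
MTTF = 1 / 0.0042
MTTF = 238.0952

238.0952


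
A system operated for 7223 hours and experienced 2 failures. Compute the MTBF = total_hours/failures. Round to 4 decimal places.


total_hours = 7223
failures = 2
MTBF = 7223 / 2
MTBF = 3611.5

3611.5


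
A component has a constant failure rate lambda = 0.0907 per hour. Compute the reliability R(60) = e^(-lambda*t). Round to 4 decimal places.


lambda = 0.0907
t = 60
lambda * t = 5.442
R(t) = e^(-5.442)
R(t) = 0.0043

0.0043


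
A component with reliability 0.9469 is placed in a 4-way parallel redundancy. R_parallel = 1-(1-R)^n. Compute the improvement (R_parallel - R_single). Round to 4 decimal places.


R_single = 0.9469, n = 4
1 - R_single = 0.0531
(1 - R_single)^n = 0.0531^4 = 0.0
R_parallel = 1 - 0.0 = 1.0
Improvement = 1.0 - 0.9469
Improvement = 0.0531

0.0531


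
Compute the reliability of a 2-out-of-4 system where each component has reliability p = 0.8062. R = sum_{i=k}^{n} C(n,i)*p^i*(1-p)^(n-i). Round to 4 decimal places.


k = 2, n = 4, p = 0.8062
i=2: C(4,2)=6 * 0.8062^2 * 0.1938^2 = 0.1465
i=3: C(4,3)=4 * 0.8062^3 * 0.1938^1 = 0.4062
i=4: C(4,4)=1 * 0.8062^4 * 0.1938^0 = 0.4224
R = sum of terms = 0.9751

0.9751


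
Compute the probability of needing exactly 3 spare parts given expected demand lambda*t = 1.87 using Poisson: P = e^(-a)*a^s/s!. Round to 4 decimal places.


a = 1.87, s = 3
e^(-a) = e^(-1.87) = 0.1541
a^s = 1.87^3 = 6.5392
s! = 6
P = 0.1541 * 6.5392 / 6
P = 0.168

0.168


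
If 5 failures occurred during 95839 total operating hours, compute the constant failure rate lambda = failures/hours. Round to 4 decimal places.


failures = 5
total_hours = 95839
lambda = 5 / 95839
lambda = 0.0001

0.0001


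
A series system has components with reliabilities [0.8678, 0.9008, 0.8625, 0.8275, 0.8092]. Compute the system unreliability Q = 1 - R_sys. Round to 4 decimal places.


Components: [0.8678, 0.9008, 0.8625, 0.8275, 0.8092]
After component 1: product = 0.8678
After component 2: product = 0.7817
After component 3: product = 0.6742
After component 4: product = 0.5579
After component 5: product = 0.4515
R_sys = 0.4515
Q = 1 - 0.4515 = 0.5485

0.5485


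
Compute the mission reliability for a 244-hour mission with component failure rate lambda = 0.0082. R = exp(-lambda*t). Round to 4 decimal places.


lambda = 0.0082
mission_time = 244
lambda * t = 0.0082 * 244 = 2.0008
R = exp(-2.0008)
R = 0.1352

0.1352


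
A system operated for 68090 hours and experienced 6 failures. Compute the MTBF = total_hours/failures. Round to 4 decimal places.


total_hours = 68090
failures = 6
MTBF = 68090 / 6
MTBF = 11348.3333

11348.3333


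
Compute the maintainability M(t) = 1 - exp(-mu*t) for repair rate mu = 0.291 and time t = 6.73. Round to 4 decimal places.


mu = 0.291, t = 6.73
mu * t = 0.291 * 6.73 = 1.9584
exp(-1.9584) = 0.1411
M(t) = 1 - 0.1411
M(t) = 0.8589

0.8589


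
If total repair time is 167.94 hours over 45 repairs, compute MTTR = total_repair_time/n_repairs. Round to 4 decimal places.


total_repair_time = 167.94
n_repairs = 45
MTTR = 167.94 / 45
MTTR = 3.732

3.732


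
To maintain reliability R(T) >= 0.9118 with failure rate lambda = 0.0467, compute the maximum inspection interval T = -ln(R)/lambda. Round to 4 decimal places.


R_target = 0.9118
lambda = 0.0467
-ln(0.9118) = 0.0923
T = 0.0923 / 0.0467
T = 1.9772

1.9772


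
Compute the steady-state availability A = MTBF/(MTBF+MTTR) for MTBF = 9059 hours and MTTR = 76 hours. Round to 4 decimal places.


MTBF = 9059
MTTR = 76
MTBF + MTTR = 9135
A = 9059 / 9135
A = 0.9917

0.9917


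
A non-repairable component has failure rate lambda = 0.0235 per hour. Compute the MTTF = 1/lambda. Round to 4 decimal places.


lambda = 0.0235
MTTF = 1 / 0.0235
MTTF = 42.5532

42.5532


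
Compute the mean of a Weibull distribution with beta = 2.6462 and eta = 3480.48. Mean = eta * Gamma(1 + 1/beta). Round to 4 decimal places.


beta = 2.6462, eta = 3480.48
1/beta = 0.3779
1 + 1/beta = 1.3779
Gamma(1.3779) = 0.8887
Mean = 3480.48 * 0.8887
Mean = 3093.076

3093.076


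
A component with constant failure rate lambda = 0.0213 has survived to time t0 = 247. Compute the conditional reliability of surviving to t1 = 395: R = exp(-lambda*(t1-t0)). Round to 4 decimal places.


lambda = 0.0213
t0 = 247, t1 = 395
t1 - t0 = 148
lambda * (t1-t0) = 0.0213 * 148 = 3.1524
R = exp(-3.1524)
R = 0.0427

0.0427


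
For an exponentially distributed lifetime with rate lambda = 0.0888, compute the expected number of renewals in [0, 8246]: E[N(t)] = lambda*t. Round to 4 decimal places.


lambda = 0.0888
t = 8246
E[N(t)] = lambda * t
E[N(t)] = 0.0888 * 8246
E[N(t)] = 732.2448

732.2448


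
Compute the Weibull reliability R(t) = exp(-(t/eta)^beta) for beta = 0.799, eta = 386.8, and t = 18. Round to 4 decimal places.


beta = 0.799, eta = 386.8, t = 18
t/eta = 18 / 386.8 = 0.0465
(t/eta)^beta = 0.0465^0.799 = 0.0862
R(t) = exp(-0.0862)
R(t) = 0.9174

0.9174


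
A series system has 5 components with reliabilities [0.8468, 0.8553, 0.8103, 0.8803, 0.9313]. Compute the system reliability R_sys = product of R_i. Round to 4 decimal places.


Components: [0.8468, 0.8553, 0.8103, 0.8803, 0.9313]
After component 1 (R=0.8468): product = 0.8468
After component 2 (R=0.8553): product = 0.7243
After component 3 (R=0.8103): product = 0.5869
After component 4 (R=0.8803): product = 0.5166
After component 5 (R=0.9313): product = 0.4811
R_sys = 0.4811

0.4811


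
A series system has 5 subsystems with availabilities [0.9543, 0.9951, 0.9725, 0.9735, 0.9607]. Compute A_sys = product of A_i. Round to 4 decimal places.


Subsystems: [0.9543, 0.9951, 0.9725, 0.9735, 0.9607]
After subsystem 1 (A=0.9543): product = 0.9543
After subsystem 2 (A=0.9951): product = 0.9496
After subsystem 3 (A=0.9725): product = 0.9235
After subsystem 4 (A=0.9735): product = 0.899
After subsystem 5 (A=0.9607): product = 0.8637
A_sys = 0.8637

0.8637


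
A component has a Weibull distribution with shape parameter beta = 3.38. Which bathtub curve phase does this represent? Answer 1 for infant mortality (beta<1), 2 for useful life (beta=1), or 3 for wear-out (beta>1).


beta = 3.38
Compare beta to 1:
beta < 1 => infant mortality (phase 1)
beta = 1 => useful life (phase 2)
beta > 1 => wear-out (phase 3)
Since beta = 3.38, this is wear-out (increasing failure rate)
Phase = 3

3


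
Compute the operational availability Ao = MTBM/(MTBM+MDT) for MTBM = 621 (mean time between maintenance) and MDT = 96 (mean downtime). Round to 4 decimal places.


MTBM = 621
MDT = 96
MTBM + MDT = 717
Ao = 621 / 717
Ao = 0.8661

0.8661


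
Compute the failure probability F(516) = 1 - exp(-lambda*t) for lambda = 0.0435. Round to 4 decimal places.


lambda = 0.0435, t = 516
lambda * t = 22.446
exp(-22.446) = 0.0
F(t) = 1 - 0.0
F(t) = 1.0

1.0


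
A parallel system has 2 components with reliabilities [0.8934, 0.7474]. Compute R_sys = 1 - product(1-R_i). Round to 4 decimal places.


Components: [0.8934, 0.7474]
(1 - 0.8934) = 0.1066, running product = 0.1066
(1 - 0.7474) = 0.2526, running product = 0.0269
Product of (1-R_i) = 0.0269
R_sys = 1 - 0.0269 = 0.9731

0.9731


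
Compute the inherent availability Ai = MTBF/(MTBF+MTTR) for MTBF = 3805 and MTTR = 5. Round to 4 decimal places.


MTBF = 3805
MTTR = 5
MTBF + MTTR = 3810
Ai = 3805 / 3810
Ai = 0.9987

0.9987


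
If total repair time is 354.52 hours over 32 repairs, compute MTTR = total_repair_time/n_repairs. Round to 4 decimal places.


total_repair_time = 354.52
n_repairs = 32
MTTR = 354.52 / 32
MTTR = 11.0787

11.0787


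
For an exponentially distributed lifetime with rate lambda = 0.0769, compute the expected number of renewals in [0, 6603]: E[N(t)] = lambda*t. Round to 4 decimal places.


lambda = 0.0769
t = 6603
E[N(t)] = lambda * t
E[N(t)] = 0.0769 * 6603
E[N(t)] = 507.7707

507.7707


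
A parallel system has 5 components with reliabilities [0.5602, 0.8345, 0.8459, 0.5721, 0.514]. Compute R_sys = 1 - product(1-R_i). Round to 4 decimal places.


Components: [0.5602, 0.8345, 0.8459, 0.5721, 0.514]
(1 - 0.5602) = 0.4398, running product = 0.4398
(1 - 0.8345) = 0.1655, running product = 0.0728
(1 - 0.8459) = 0.1541, running product = 0.0112
(1 - 0.5721) = 0.4279, running product = 0.0048
(1 - 0.514) = 0.486, running product = 0.0023
Product of (1-R_i) = 0.0023
R_sys = 1 - 0.0023 = 0.9977

0.9977


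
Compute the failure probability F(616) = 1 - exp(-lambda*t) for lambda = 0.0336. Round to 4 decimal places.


lambda = 0.0336, t = 616
lambda * t = 20.6976
exp(-20.6976) = 0.0
F(t) = 1 - 0.0
F(t) = 1.0

1.0


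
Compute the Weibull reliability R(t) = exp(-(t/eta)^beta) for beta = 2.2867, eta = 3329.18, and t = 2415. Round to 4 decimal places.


beta = 2.2867, eta = 3329.18, t = 2415
t/eta = 2415 / 3329.18 = 0.7254
(t/eta)^beta = 0.7254^2.2867 = 0.4799
R(t) = exp(-0.4799)
R(t) = 0.6188

0.6188


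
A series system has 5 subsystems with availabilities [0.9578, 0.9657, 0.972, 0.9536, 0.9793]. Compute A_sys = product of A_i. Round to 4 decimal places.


Subsystems: [0.9578, 0.9657, 0.972, 0.9536, 0.9793]
After subsystem 1 (A=0.9578): product = 0.9578
After subsystem 2 (A=0.9657): product = 0.9249
After subsystem 3 (A=0.972): product = 0.899
After subsystem 4 (A=0.9536): product = 0.8573
After subsystem 5 (A=0.9793): product = 0.8396
A_sys = 0.8396

0.8396


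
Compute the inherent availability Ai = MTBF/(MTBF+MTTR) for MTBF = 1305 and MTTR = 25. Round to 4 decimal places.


MTBF = 1305
MTTR = 25
MTBF + MTTR = 1330
Ai = 1305 / 1330
Ai = 0.9812

0.9812


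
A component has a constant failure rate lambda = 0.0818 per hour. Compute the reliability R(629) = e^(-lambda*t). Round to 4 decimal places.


lambda = 0.0818
t = 629
lambda * t = 51.4522
R(t) = e^(-51.4522)
R(t) = 0.0

0.0


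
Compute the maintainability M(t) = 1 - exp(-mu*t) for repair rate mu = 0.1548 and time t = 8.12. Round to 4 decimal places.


mu = 0.1548, t = 8.12
mu * t = 0.1548 * 8.12 = 1.257
exp(-1.257) = 0.2845
M(t) = 1 - 0.2845
M(t) = 0.7155

0.7155


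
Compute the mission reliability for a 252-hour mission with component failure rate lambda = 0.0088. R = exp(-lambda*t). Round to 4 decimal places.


lambda = 0.0088
mission_time = 252
lambda * t = 0.0088 * 252 = 2.2176
R = exp(-2.2176)
R = 0.1089

0.1089


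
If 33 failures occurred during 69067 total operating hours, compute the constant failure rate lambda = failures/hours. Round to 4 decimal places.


failures = 33
total_hours = 69067
lambda = 33 / 69067
lambda = 0.0005

0.0005


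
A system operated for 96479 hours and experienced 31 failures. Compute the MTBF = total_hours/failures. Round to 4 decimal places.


total_hours = 96479
failures = 31
MTBF = 96479 / 31
MTBF = 3112.2258

3112.2258


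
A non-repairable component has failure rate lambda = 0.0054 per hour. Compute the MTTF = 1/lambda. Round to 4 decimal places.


lambda = 0.0054
MTTF = 1 / 0.0054
MTTF = 185.1852

185.1852


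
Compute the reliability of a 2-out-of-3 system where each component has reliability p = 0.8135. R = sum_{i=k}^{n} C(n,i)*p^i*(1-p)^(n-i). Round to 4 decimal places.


k = 2, n = 3, p = 0.8135
i=2: C(3,2)=3 * 0.8135^2 * 0.1865^1 = 0.3703
i=3: C(3,3)=1 * 0.8135^3 * 0.1865^0 = 0.5384
R = sum of terms = 0.9086

0.9086


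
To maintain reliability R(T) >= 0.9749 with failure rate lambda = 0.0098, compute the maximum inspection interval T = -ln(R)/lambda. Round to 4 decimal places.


R_target = 0.9749
lambda = 0.0098
-ln(0.9749) = 0.0254
T = 0.0254 / 0.0098
T = 2.5939

2.5939


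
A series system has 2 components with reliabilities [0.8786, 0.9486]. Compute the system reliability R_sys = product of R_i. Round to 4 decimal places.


Components: [0.8786, 0.9486]
After component 1 (R=0.8786): product = 0.8786
After component 2 (R=0.9486): product = 0.8334
R_sys = 0.8334

0.8334


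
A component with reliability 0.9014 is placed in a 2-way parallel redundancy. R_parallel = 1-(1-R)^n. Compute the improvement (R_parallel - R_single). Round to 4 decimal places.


R_single = 0.9014, n = 2
1 - R_single = 0.0986
(1 - R_single)^n = 0.0986^2 = 0.0097
R_parallel = 1 - 0.0097 = 0.9903
Improvement = 0.9903 - 0.9014
Improvement = 0.0889

0.0889


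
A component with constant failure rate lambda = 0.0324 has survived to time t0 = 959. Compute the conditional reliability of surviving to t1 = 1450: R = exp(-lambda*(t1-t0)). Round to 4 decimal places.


lambda = 0.0324
t0 = 959, t1 = 1450
t1 - t0 = 491
lambda * (t1-t0) = 0.0324 * 491 = 15.9084
R = exp(-15.9084)
R = 0.0

0.0


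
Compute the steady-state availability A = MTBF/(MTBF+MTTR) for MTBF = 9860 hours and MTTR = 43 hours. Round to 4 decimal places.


MTBF = 9860
MTTR = 43
MTBF + MTTR = 9903
A = 9860 / 9903
A = 0.9957

0.9957


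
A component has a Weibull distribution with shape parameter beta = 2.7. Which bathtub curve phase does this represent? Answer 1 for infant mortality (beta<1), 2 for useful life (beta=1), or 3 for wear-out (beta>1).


beta = 2.7
Compare beta to 1:
beta < 1 => infant mortality (phase 1)
beta = 1 => useful life (phase 2)
beta > 1 => wear-out (phase 3)
Since beta = 2.7, this is wear-out (increasing failure rate)
Phase = 3

3


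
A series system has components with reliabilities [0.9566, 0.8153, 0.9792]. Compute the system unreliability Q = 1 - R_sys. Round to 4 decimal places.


Components: [0.9566, 0.8153, 0.9792]
After component 1: product = 0.9566
After component 2: product = 0.7799
After component 3: product = 0.7637
R_sys = 0.7637
Q = 1 - 0.7637 = 0.2363

0.2363


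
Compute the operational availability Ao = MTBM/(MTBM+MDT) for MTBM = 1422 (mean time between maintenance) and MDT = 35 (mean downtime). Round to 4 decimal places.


MTBM = 1422
MDT = 35
MTBM + MDT = 1457
Ao = 1422 / 1457
Ao = 0.976

0.976


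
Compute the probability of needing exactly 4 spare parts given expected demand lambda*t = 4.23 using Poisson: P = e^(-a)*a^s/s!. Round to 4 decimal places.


a = 4.23, s = 4
e^(-a) = e^(-4.23) = 0.0146
a^s = 4.23^4 = 320.1559
s! = 24
P = 0.0146 * 320.1559 / 24
P = 0.1941

0.1941


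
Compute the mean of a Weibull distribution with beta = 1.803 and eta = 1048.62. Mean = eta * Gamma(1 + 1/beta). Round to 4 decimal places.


beta = 1.803, eta = 1048.62
1/beta = 0.5546
1 + 1/beta = 1.5546
Gamma(1.5546) = 0.8892
Mean = 1048.62 * 0.8892
Mean = 932.4491

932.4491


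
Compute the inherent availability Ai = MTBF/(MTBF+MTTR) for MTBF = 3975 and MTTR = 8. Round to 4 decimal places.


MTBF = 3975
MTTR = 8
MTBF + MTTR = 3983
Ai = 3975 / 3983
Ai = 0.998

0.998


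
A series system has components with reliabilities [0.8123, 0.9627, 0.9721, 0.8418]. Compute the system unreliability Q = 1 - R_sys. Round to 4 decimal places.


Components: [0.8123, 0.9627, 0.9721, 0.8418]
After component 1: product = 0.8123
After component 2: product = 0.782
After component 3: product = 0.7602
After component 4: product = 0.6399
R_sys = 0.6399
Q = 1 - 0.6399 = 0.3601

0.3601


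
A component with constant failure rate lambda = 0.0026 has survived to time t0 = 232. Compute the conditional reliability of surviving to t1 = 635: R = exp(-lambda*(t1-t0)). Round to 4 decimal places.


lambda = 0.0026
t0 = 232, t1 = 635
t1 - t0 = 403
lambda * (t1-t0) = 0.0026 * 403 = 1.0478
R = exp(-1.0478)
R = 0.3507

0.3507


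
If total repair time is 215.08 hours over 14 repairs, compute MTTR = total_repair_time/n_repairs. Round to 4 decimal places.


total_repair_time = 215.08
n_repairs = 14
MTTR = 215.08 / 14
MTTR = 15.3629

15.3629


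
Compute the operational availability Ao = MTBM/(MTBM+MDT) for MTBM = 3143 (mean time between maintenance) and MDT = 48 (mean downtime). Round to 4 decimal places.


MTBM = 3143
MDT = 48
MTBM + MDT = 3191
Ao = 3143 / 3191
Ao = 0.985

0.985


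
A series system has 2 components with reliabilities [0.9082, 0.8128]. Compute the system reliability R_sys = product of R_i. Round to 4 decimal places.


Components: [0.9082, 0.8128]
After component 1 (R=0.9082): product = 0.9082
After component 2 (R=0.8128): product = 0.7382
R_sys = 0.7382

0.7382


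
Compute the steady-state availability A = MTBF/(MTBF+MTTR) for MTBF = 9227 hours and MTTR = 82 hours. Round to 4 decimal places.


MTBF = 9227
MTTR = 82
MTBF + MTTR = 9309
A = 9227 / 9309
A = 0.9912

0.9912


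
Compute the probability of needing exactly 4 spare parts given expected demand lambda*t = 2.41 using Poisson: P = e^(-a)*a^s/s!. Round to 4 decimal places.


a = 2.41, s = 4
e^(-a) = e^(-2.41) = 0.0898
a^s = 2.41^4 = 33.734
s! = 24
P = 0.0898 * 33.734 / 24
P = 0.1262

0.1262


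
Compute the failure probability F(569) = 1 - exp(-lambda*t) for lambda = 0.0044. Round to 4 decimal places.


lambda = 0.0044, t = 569
lambda * t = 2.5036
exp(-2.5036) = 0.0818
F(t) = 1 - 0.0818
F(t) = 0.9182

0.9182


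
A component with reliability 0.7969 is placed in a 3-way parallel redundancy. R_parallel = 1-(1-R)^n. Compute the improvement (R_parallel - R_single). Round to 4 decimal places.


R_single = 0.7969, n = 3
1 - R_single = 0.2031
(1 - R_single)^n = 0.2031^3 = 0.0084
R_parallel = 1 - 0.0084 = 0.9916
Improvement = 0.9916 - 0.7969
Improvement = 0.1947

0.1947


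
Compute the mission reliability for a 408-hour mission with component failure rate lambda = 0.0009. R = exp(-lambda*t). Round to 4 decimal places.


lambda = 0.0009
mission_time = 408
lambda * t = 0.0009 * 408 = 0.3672
R = exp(-0.3672)
R = 0.6927

0.6927


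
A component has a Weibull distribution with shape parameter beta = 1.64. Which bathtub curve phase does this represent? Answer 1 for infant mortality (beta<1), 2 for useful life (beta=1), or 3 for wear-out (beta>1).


beta = 1.64
Compare beta to 1:
beta < 1 => infant mortality (phase 1)
beta = 1 => useful life (phase 2)
beta > 1 => wear-out (phase 3)
Since beta = 1.64, this is wear-out (increasing failure rate)
Phase = 3

3


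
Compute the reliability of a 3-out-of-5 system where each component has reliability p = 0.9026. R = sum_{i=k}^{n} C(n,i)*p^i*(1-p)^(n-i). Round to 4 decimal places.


k = 3, n = 5, p = 0.9026
i=3: C(5,3)=10 * 0.9026^3 * 0.0974^2 = 0.0698
i=4: C(5,4)=5 * 0.9026^4 * 0.0974^1 = 0.3232
i=5: C(5,5)=1 * 0.9026^5 * 0.0974^0 = 0.5991
R = sum of terms = 0.9921

0.9921


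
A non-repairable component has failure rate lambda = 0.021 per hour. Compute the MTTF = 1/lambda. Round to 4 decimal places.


lambda = 0.021
MTTF = 1 / 0.021
MTTF = 47.619

47.619


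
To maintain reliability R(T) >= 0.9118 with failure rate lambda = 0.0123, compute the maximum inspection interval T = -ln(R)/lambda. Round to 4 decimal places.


R_target = 0.9118
lambda = 0.0123
-ln(0.9118) = 0.0923
T = 0.0923 / 0.0123
T = 7.5069

7.5069


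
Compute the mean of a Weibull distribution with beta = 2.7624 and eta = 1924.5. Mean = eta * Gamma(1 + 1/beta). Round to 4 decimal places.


beta = 2.7624, eta = 1924.5
1/beta = 0.362
1 + 1/beta = 1.362
Gamma(1.362) = 0.89
Mean = 1924.5 * 0.89
Mean = 1712.8095

1712.8095


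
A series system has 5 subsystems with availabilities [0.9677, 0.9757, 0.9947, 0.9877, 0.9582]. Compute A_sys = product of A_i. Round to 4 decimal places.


Subsystems: [0.9677, 0.9757, 0.9947, 0.9877, 0.9582]
After subsystem 1 (A=0.9677): product = 0.9677
After subsystem 2 (A=0.9757): product = 0.9442
After subsystem 3 (A=0.9947): product = 0.9392
After subsystem 4 (A=0.9877): product = 0.9276
After subsystem 5 (A=0.9582): product = 0.8889
A_sys = 0.8889

0.8889


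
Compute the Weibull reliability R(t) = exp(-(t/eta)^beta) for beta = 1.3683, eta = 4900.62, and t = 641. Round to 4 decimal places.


beta = 1.3683, eta = 4900.62, t = 641
t/eta = 641 / 4900.62 = 0.1308
(t/eta)^beta = 0.1308^1.3683 = 0.0618
R(t) = exp(-0.0618)
R(t) = 0.94

0.94


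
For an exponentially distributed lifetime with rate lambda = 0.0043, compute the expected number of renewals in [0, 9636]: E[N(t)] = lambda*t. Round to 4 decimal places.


lambda = 0.0043
t = 9636
E[N(t)] = lambda * t
E[N(t)] = 0.0043 * 9636
E[N(t)] = 41.4348

41.4348


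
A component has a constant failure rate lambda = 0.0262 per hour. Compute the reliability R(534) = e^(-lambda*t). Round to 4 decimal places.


lambda = 0.0262
t = 534
lambda * t = 13.9908
R(t) = e^(-13.9908)
R(t) = 0.0

0.0


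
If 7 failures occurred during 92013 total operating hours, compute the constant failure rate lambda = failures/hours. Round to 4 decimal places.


failures = 7
total_hours = 92013
lambda = 7 / 92013
lambda = 0.0001

0.0001


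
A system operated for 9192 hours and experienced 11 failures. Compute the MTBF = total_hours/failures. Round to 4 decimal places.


total_hours = 9192
failures = 11
MTBF = 9192 / 11
MTBF = 835.6364

835.6364


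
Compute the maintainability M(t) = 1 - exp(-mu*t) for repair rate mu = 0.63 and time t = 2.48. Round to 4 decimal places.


mu = 0.63, t = 2.48
mu * t = 0.63 * 2.48 = 1.5624
exp(-1.5624) = 0.2096
M(t) = 1 - 0.2096
M(t) = 0.7904

0.7904


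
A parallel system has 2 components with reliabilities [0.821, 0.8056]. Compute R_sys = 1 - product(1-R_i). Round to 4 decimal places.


Components: [0.821, 0.8056]
(1 - 0.821) = 0.179, running product = 0.179
(1 - 0.8056) = 0.1944, running product = 0.0348
Product of (1-R_i) = 0.0348
R_sys = 1 - 0.0348 = 0.9652

0.9652


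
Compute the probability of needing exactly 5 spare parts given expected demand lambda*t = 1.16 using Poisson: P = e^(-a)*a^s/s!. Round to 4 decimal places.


a = 1.16, s = 5
e^(-a) = e^(-1.16) = 0.3135
a^s = 1.16^5 = 2.1003
s! = 120
P = 0.3135 * 2.1003 / 120
P = 0.0055

0.0055


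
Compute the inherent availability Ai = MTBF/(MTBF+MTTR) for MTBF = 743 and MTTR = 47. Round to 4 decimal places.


MTBF = 743
MTTR = 47
MTBF + MTTR = 790
Ai = 743 / 790
Ai = 0.9405

0.9405


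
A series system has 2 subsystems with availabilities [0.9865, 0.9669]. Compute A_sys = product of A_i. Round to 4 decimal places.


Subsystems: [0.9865, 0.9669]
After subsystem 1 (A=0.9865): product = 0.9865
After subsystem 2 (A=0.9669): product = 0.9538
A_sys = 0.9538

0.9538


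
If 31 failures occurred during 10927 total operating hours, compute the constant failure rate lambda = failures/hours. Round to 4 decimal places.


failures = 31
total_hours = 10927
lambda = 31 / 10927
lambda = 0.0028

0.0028


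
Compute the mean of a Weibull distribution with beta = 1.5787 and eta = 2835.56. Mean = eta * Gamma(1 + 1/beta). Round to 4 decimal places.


beta = 1.5787, eta = 2835.56
1/beta = 0.6334
1 + 1/beta = 1.6334
Gamma(1.6334) = 0.8977
Mean = 2835.56 * 0.8977
Mean = 2545.5257

2545.5257


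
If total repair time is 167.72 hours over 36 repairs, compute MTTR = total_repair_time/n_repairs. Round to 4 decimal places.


total_repair_time = 167.72
n_repairs = 36
MTTR = 167.72 / 36
MTTR = 4.6589

4.6589


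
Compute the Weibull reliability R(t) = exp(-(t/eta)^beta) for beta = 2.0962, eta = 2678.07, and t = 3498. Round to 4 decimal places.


beta = 2.0962, eta = 2678.07, t = 3498
t/eta = 3498 / 2678.07 = 1.3062
(t/eta)^beta = 1.3062^2.0962 = 1.7505
R(t) = exp(-1.7505)
R(t) = 0.1737

0.1737


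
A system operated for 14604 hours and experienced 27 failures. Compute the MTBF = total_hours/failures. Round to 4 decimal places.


total_hours = 14604
failures = 27
MTBF = 14604 / 27
MTBF = 540.8889

540.8889


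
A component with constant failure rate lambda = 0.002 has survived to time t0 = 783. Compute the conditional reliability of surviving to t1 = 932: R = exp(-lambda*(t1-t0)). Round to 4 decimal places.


lambda = 0.002
t0 = 783, t1 = 932
t1 - t0 = 149
lambda * (t1-t0) = 0.002 * 149 = 0.298
R = exp(-0.298)
R = 0.7423

0.7423


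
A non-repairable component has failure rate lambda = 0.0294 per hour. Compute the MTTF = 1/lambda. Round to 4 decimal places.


lambda = 0.0294
MTTF = 1 / 0.0294
MTTF = 34.0136

34.0136


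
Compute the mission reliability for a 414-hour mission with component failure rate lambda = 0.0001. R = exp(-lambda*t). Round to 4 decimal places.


lambda = 0.0001
mission_time = 414
lambda * t = 0.0001 * 414 = 0.0414
R = exp(-0.0414)
R = 0.9594

0.9594


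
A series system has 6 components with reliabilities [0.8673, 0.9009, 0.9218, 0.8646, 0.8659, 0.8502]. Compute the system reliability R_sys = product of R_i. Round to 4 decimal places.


Components: [0.8673, 0.9009, 0.9218, 0.8646, 0.8659, 0.8502]
After component 1 (R=0.8673): product = 0.8673
After component 2 (R=0.9009): product = 0.7814
After component 3 (R=0.9218): product = 0.7202
After component 4 (R=0.8646): product = 0.6227
After component 5 (R=0.8659): product = 0.5392
After component 6 (R=0.8502): product = 0.4584
R_sys = 0.4584

0.4584


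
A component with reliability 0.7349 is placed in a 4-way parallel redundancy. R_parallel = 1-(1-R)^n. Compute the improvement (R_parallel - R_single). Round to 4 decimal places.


R_single = 0.7349, n = 4
1 - R_single = 0.2651
(1 - R_single)^n = 0.2651^4 = 0.0049
R_parallel = 1 - 0.0049 = 0.9951
Improvement = 0.9951 - 0.7349
Improvement = 0.2602

0.2602


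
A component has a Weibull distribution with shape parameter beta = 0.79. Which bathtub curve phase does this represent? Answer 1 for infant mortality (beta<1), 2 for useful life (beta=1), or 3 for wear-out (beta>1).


beta = 0.79
Compare beta to 1:
beta < 1 => infant mortality (phase 1)
beta = 1 => useful life (phase 2)
beta > 1 => wear-out (phase 3)
Since beta = 0.79, this is infant mortality (decreasing failure rate)
Phase = 1

1


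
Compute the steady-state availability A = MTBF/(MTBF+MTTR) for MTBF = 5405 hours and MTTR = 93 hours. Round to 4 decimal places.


MTBF = 5405
MTTR = 93
MTBF + MTTR = 5498
A = 5405 / 5498
A = 0.9831

0.9831


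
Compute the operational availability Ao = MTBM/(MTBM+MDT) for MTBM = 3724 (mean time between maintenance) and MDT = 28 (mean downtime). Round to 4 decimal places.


MTBM = 3724
MDT = 28
MTBM + MDT = 3752
Ao = 3724 / 3752
Ao = 0.9925

0.9925
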